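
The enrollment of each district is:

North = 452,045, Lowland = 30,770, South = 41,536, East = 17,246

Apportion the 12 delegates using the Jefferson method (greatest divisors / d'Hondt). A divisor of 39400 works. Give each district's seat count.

North: 11, Lowland: 0, South: 1, East: 0

With modified divisor 39400: modified quotas North 11.473, Lowland 0.781, South 1.054, East 0.438.
Rounding down: North 11, Lowland 0, South 1, East 0 (total 12).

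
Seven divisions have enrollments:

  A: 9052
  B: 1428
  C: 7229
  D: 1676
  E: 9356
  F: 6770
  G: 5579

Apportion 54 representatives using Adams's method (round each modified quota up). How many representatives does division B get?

Standard divisor 41090/54 ≈ 760.926; standard quotas: A 11.896, B 1.877, C 9.500, D 2.203, E 12.296, F 8.897, G 7.332.
Rounding up gives 12, 2, 10, 3, 13, 9, 8 = 57 seats, so the divisor must be adjusted.
With modified divisor 810: modified quotas A 11.175, B 1.763, C 8.925, D 2.069, E 11.551, F 8.358, G 6.888.
Rounding up: A 12, B 2, C 9, D 3, E 12, F 9, G 7 (total 54).
B receives 2.

2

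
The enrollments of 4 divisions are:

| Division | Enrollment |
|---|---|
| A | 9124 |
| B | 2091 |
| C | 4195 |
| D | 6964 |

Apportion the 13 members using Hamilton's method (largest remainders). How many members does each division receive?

Standard divisor: 22374 ÷ 13 ≈ 1721.077.
Standard quotas: A 5.3013, B 1.2149, C 2.4374, D 4.0463.
Lower quotas: A 5, B 1, C 2, D 4 (sum 12, leaving 1 seat).
Remainders in descending order: C 0.4374, A 0.3013, B 0.2149, D 0.0463.
The surplus seat goes to C.

A=5; B=1; C=3; D=4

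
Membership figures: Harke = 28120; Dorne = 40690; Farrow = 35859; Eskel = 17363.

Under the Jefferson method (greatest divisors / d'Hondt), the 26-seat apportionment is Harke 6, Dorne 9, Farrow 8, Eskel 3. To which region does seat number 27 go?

Eskel

Priority for the next seat is population ÷ (current seats + 1).
Priorities: Harke 4017.143, Dorne 4069.000, Farrow 3984.333, Eskel 4340.750.
Highest priority: Eskel.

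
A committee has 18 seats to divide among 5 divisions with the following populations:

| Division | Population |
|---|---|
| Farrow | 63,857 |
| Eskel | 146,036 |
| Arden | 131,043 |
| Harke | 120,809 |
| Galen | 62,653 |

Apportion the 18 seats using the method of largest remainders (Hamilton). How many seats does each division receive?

Standard divisor: 524398 ÷ 18 ≈ 29133.222.
Standard quotas: Farrow 2.1919, Eskel 5.0127, Arden 4.4981, Harke 4.1468, Galen 2.1506.
Lower quotas: Farrow 2, Eskel 5, Arden 4, Harke 4, Galen 2 (sum 17, leaving 1 seat).
Remainders in descending order: Arden 0.4981, Farrow 0.1919, Galen 0.1506, Harke 0.1468, Eskel 0.0127.
The surplus seat goes to Arden.

Farrow 2; Eskel 5; Arden 5; Harke 4; Galen 2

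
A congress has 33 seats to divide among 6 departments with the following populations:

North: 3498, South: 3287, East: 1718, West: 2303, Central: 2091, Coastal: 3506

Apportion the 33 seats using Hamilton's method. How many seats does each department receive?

North=7, South=7, East=3, West=5, Central=4, Coastal=7

Standard divisor: 16403 ÷ 33 ≈ 497.061.
Standard quotas: North 7.037, South 6.613, East 3.456, West 4.633, Central 4.207, Coastal 7.053.
Lower quotas: North 7, South 6, East 3, West 4, Central 4, Coastal 7 (sum 31, leaving 2 seats).
Remainders in descending order: West 0.633, South 0.613, East 0.456, Central 0.207, Coastal 0.053, North 0.037.
The surplus seats go to West, South.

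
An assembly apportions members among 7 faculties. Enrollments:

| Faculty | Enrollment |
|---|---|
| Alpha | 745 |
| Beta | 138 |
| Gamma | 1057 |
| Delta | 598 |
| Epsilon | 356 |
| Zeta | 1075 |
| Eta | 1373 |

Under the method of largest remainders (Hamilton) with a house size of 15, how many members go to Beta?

The standard divisor is 5342/15 ≈ 356.133.
Standard quotas: Alpha 2.092, Beta 0.387, Gamma 2.968, Delta 1.679, Epsilon 1.000, Zeta 3.019, Eta 3.855.
Lower quotas: Alpha 2, Beta 0, Gamma 2, Delta 1, Epsilon 0, Zeta 3, Eta 3 (sum 11, leaving 4 seats).
Remainders in descending order: Epsilon 1.000, Gamma 0.968, Eta 0.855, Delta 0.679, Beta 0.387, Alpha 0.092, Zeta 0.019.
The surplus seats go to Epsilon, Gamma, Eta, Delta.
Beta receives 0.

0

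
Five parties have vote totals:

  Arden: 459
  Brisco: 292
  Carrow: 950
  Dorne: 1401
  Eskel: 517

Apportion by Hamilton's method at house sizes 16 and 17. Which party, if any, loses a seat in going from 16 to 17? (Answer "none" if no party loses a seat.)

At 16 seats: Arden 2, Brisco 2, Carrow 4, Dorne 6, Eskel 2.
At 17 seats: Arden 2, Brisco 1, Carrow 5, Dorne 7, Eskel 2.
Brisco drops from 2 to 1.

Brisco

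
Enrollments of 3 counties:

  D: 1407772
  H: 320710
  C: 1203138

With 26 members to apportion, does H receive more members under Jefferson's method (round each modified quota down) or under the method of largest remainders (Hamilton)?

Jefferson: D 13, H 2, C 11.
Hamilton: D 12, H 3, C 11.
H gets 2 under Jefferson and 3 under Hamilton.

Hamilton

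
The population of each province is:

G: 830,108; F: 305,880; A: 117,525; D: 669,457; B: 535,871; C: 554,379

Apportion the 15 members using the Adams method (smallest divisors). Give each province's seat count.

Standard divisor 3013220/15 ≈ 200881.333; standard quotas: G 4.132, F 1.523, A 0.585, D 3.333, B 2.668, C 2.760.
Rounding up gives 5, 2, 1, 4, 3, 3 = 18 seats, so the divisor must be adjusted.
With modified divisor 272300: modified quotas G 3.049, F 1.123, A 0.432, D 2.459, B 1.968, C 2.036.
Rounding up: G 4, F 2, A 1, D 3, B 2, C 3 (total 15).

G=4, F=2, A=1, D=3, B=2, C=3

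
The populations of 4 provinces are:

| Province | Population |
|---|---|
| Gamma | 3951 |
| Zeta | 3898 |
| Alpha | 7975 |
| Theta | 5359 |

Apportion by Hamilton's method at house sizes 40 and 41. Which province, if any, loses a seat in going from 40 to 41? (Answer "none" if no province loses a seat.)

At 40 seats: Gamma 8, Zeta 7, Alpha 15, Theta 10.
At 41 seats: Gamma 8, Zeta 8, Alpha 15, Theta 10.
No province's allocation decreased.

none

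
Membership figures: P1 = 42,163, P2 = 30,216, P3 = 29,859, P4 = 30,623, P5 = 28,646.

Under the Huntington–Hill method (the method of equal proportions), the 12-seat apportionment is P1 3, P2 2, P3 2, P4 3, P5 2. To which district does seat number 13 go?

P2

Priority for the next seat is population ÷ (√(s·(s+1))).
Priorities: P1 12171.410, P2 12335.630, P3 12189.886, P4 8840.099, P5 11694.681.
Highest priority: P2.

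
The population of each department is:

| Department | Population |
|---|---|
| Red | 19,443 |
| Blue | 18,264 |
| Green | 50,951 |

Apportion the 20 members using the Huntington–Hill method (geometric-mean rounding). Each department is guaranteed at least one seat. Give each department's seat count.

Red=4, Blue=4, Green=12

With divisor 4391: modified quotas Red 4.428, Blue 4.159, Green 11.604.
Geometric-mean thresholds: Red √(4·5)=4.472, Blue √(4·5)=4.472, Green √(11·12)=11.489.
Each quota rounded against its threshold gives Red 4, Blue 4, Green 12 (total 20).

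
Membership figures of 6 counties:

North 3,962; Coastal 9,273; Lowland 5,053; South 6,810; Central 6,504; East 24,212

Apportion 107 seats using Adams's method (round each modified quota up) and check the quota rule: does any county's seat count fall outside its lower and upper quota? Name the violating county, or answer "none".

Standard quotas: North 7.595, Coastal 17.777, Lowland 9.687, South 13.055, Central 12.469, East 46.416.
Adams allocation: North 8, Coastal 18, Lowland 10, South 13, Central 13, East 45.
East has quota 46.416 (lower 46, upper 47) but receives 45 — outside the quota interval.

East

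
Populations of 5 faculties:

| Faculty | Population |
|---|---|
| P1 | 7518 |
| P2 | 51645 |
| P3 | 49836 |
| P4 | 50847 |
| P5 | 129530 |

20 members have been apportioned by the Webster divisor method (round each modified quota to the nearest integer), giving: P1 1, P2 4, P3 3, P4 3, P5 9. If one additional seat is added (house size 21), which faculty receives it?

P4

Priority for the next seat is population ÷ (current seats + 0.5).
Priorities: P1 5012.000, P2 11476.667, P3 14238.857, P4 14527.714, P5 13634.737.
Highest priority: P4.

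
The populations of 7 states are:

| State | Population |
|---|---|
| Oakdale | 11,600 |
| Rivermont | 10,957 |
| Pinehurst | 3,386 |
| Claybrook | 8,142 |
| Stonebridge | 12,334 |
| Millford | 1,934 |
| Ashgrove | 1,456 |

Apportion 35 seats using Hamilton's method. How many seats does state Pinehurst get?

2

The standard divisor is 49809/35 ≈ 1423.114.
Standard quotas: Oakdale 8.1511, Rivermont 7.6993, Pinehurst 2.3793, Claybrook 5.7213, Stonebridge 8.6669, Millford 1.3590, Ashgrove 1.0231.
Lower quotas: Oakdale 8, Rivermont 7, Pinehurst 2, Claybrook 5, Stonebridge 8, Millford 1, Ashgrove 1 (sum 32, leaving 3 seats).
Remainders in descending order: Claybrook 0.7213, Rivermont 0.6993, Stonebridge 0.6669, Pinehurst 0.3793, Millford 0.3590, Oakdale 0.1511, Ashgrove 0.0231.
The surplus seats go to Claybrook, Rivermont, Stonebridge.
Pinehurst receives 2.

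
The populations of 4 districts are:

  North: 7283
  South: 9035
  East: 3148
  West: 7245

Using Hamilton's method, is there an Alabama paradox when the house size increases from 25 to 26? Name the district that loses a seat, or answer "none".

none

At 25 seats: North 7, South 8, East 3, West 7.
At 26 seats: North 7, South 9, East 3, West 7.
No district's allocation decreased.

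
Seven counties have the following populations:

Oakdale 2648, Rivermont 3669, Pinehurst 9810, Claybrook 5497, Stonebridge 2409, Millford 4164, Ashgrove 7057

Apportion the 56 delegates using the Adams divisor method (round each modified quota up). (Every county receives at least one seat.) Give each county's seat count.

Oakdale 4; Rivermont 6; Pinehurst 15; Claybrook 9; Stonebridge 4; Millford 7; Ashgrove 11

Standard divisor 35254/56 ≈ 629.536; standard quotas: Oakdale 4.206, Rivermont 5.828, Pinehurst 15.583, Claybrook 8.732, Stonebridge 3.827, Millford 6.614, Ashgrove 11.210.
Rounding up gives 5, 6, 16, 9, 4, 7, 12 = 59 seats, so the divisor must be adjusted.
With modified divisor 670: modified quotas Oakdale 3.952, Rivermont 5.476, Pinehurst 14.642, Claybrook 8.204, Stonebridge 3.596, Millford 6.215, Ashgrove 10.533.
Rounding up: Oakdale 4, Rivermont 6, Pinehurst 15, Claybrook 9, Stonebridge 4, Millford 7, Ashgrove 11 (total 56).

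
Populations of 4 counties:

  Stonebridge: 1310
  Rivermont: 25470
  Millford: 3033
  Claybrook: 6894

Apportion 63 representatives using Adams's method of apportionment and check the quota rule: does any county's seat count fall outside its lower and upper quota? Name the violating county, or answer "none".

Standard quotas: Stonebridge 2.248, Rivermont 43.714, Millford 5.206, Claybrook 11.832.
Adams allocation: Stonebridge 3, Rivermont 42, Millford 6, Claybrook 12.
Rivermont has quota 43.714 (lower 43, upper 44) but receives 42 — outside the quota interval.

Rivermont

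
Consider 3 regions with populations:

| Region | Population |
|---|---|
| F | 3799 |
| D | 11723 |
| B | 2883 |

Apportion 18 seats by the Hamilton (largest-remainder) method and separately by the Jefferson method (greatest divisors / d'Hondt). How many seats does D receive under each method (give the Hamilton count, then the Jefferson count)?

11 and 12

Hamilton: F 4, D 11, B 3.
Jefferson: F 3, D 12, B 3.
D gets 11 under Hamilton and 12 under Jefferson.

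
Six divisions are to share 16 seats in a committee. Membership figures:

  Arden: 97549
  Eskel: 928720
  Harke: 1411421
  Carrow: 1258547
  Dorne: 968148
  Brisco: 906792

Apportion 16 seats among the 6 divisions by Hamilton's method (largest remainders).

Arden 0, Eskel 3, Harke 4, Carrow 4, Dorne 3, Brisco 2

Standard divisor: 5571177 ÷ 16 ≈ 348198.562.
Standard quotas: Arden 0.2802, Eskel 2.6672, Harke 4.0535, Carrow 3.6145, Dorne 2.7804, Brisco 2.6042.
Lower quotas: Arden 0, Eskel 2, Harke 4, Carrow 3, Dorne 2, Brisco 2 (sum 13, leaving 3 seats).
Remainders in descending order: Dorne 0.7804, Eskel 0.6672, Carrow 0.6145, Brisco 0.6042, Arden 0.2802, Harke 0.0535.
Largest remainders: Dorne, Eskel, Carrow receive the extra seats.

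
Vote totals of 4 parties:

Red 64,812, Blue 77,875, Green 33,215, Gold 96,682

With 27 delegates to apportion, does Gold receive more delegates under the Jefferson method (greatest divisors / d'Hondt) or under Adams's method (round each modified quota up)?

Jefferson: Red 6, Blue 8, Green 3, Gold 10.
Adams: Red 6, Blue 8, Green 4, Gold 9.
Gold gets 10 under Jefferson and 9 under Adams.

Jefferson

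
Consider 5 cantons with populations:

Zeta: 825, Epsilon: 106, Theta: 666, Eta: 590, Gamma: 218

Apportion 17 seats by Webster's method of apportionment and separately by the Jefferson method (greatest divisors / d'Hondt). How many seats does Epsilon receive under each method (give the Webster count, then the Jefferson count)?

Webster: Zeta 6, Epsilon 1, Theta 5, Eta 4, Gamma 1.
Jefferson: Zeta 6, Epsilon 0, Theta 5, Eta 5, Gamma 1.
Epsilon gets 1 under Webster and 0 under Jefferson.

1 and 0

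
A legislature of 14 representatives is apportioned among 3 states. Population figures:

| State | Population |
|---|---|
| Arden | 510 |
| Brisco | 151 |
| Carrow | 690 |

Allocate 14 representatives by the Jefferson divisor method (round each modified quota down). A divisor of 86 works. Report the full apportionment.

Arden 5, Brisco 1, Carrow 8

With modified divisor 86: modified quotas Arden 5.930, Brisco 1.756, Carrow 8.023.
Rounding down: Arden 5, Brisco 1, Carrow 8 (total 14).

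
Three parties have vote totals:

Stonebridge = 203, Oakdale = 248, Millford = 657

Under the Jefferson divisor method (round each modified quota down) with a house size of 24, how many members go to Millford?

15

Standard divisor 1108/24 ≈ 46.167; standard quotas: Stonebridge 4.397, Oakdale 5.372, Millford 14.231.
Rounding down gives 4, 5, 14 = 23 seats, so the divisor must be adjusted.
With modified divisor 43: modified quotas Stonebridge 4.721, Oakdale 5.767, Millford 15.279.
Rounding down: Stonebridge 4, Oakdale 5, Millford 15 (total 24).
Millford receives 15.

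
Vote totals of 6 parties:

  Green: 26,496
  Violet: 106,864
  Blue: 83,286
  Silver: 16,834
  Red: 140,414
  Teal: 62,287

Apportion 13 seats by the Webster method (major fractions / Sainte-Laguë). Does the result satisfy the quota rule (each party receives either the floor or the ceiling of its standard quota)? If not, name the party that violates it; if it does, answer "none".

none

Standard quotas: Green 0.790, Violet 3.185, Blue 2.482, Silver 0.502, Red 4.185, Teal 1.856.
Webster allocation: Green 1, Violet 3, Blue 2, Silver 1, Red 4, Teal 2.
Every allocation lies between the lower and upper quota.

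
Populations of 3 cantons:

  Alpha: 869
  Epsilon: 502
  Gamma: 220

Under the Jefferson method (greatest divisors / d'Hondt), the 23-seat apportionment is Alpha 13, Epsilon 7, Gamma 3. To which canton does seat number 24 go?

Priority for the next seat is population ÷ (current seats + 1).
Priorities: Alpha 62.071, Epsilon 62.750, Gamma 55.000.
Highest priority: Epsilon.

Epsilon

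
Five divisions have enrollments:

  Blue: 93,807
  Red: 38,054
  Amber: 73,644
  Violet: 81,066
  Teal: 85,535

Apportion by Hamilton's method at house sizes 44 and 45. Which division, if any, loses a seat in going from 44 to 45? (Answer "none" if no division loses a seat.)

none

At 44 seats: Blue 11, Red 4, Amber 9, Violet 10, Teal 10.
At 45 seats: Blue 11, Red 5, Amber 9, Violet 10, Teal 10.
No division's allocation decreased.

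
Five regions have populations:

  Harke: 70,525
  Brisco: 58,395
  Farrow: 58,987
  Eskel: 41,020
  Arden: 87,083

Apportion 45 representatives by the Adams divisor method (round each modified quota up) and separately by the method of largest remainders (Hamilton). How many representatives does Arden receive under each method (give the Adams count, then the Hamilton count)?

Adams: Harke 10, Brisco 8, Farrow 9, Eskel 6, Arden 12.
Hamilton: Harke 10, Brisco 8, Farrow 8, Eskel 6, Arden 13.
Arden gets 12 under Adams and 13 under Hamilton.

12 and 13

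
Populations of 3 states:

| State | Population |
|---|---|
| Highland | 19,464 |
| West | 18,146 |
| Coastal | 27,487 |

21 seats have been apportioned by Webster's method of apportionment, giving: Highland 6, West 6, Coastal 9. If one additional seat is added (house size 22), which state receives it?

Priority for the next seat is population ÷ (current seats + 0.5).
Priorities: Highland 2994.462, West 2791.692, Coastal 2893.368.
Highest priority: Highland.

Highland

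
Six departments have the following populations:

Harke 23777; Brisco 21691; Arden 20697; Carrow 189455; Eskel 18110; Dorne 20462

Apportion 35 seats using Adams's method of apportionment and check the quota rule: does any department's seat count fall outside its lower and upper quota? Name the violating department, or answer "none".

Carrow

Standard quotas: Harke 2.829, Brisco 2.581, Arden 2.462, Carrow 22.539, Eskel 2.155, Dorne 2.434.
Adams allocation: Harke 3, Brisco 3, Arden 3, Carrow 21, Eskel 2, Dorne 3.
Carrow has quota 22.539 (lower 22, upper 23) but receives 21 — outside the quota interval.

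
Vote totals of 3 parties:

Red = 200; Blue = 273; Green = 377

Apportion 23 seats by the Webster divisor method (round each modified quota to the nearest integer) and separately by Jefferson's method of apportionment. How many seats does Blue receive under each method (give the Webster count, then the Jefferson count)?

8 and 7

Webster: Red 5, Blue 8, Green 10.
Jefferson: Red 5, Blue 7, Green 11.
Blue gets 8 under Webster and 7 under Jefferson.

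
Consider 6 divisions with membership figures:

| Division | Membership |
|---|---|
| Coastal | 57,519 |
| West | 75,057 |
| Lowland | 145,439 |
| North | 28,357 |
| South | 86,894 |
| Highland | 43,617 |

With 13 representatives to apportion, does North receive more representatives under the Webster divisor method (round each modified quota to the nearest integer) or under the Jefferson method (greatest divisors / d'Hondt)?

Webster

Webster: Coastal 2, West 2, Lowland 4, North 1, South 3, Highland 1.
Jefferson: Coastal 2, West 2, Lowland 5, North 0, South 3, Highland 1.
North gets 1 under Webster and 0 under Jefferson.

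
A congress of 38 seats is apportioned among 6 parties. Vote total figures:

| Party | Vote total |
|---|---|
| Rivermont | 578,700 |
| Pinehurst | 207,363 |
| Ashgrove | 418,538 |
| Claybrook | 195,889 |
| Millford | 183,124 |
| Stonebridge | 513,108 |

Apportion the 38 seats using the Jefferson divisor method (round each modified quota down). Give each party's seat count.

Rivermont: 11, Pinehurst: 4, Ashgrove: 8, Claybrook: 3, Millford: 3, Stonebridge: 9

Standard divisor 2096722/38 ≈ 55176.895; standard quotas: Rivermont 10.488, Pinehurst 3.758, Ashgrove 7.585, Claybrook 3.550, Millford 3.319, Stonebridge 9.299.
Rounding down gives 10, 3, 7, 3, 3, 9 = 35 seats, so the divisor must be adjusted.
With modified divisor 51580: modified quotas Rivermont 11.219, Pinehurst 4.020, Ashgrove 8.114, Claybrook 3.798, Millford 3.550, Stonebridge 9.948.
Rounding down: Rivermont 11, Pinehurst 4, Ashgrove 8, Claybrook 3, Millford 3, Stonebridge 9 (total 38).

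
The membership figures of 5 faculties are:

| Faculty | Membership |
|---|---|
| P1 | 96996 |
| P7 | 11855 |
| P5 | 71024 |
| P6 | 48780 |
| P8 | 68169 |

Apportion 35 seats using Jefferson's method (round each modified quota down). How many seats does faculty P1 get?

Standard divisor 296824/35 ≈ 8480.686; standard quotas: P1 11.437, P7 1.398, P5 8.375, P6 5.752, P8 8.038.
Rounding down gives 11, 1, 8, 5, 8 = 33 seats, so the divisor must be adjusted.
With modified divisor 8000: modified quotas P1 12.124, P7 1.482, P5 8.878, P6 6.098, P8 8.521.
Rounding down: P1 12, P7 1, P5 8, P6 6, P8 8 (total 35).
P1 receives 12.

12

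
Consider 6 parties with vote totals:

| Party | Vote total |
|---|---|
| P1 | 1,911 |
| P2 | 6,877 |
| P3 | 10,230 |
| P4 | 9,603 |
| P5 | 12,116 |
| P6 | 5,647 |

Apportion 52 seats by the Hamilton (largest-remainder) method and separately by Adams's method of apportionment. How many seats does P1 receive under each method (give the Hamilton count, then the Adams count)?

Hamilton: P1 2, P2 8, P3 11, P4 11, P5 14, P6 6.
Adams: P1 3, P2 8, P3 11, P4 11, P5 13, P6 6.
P1 gets 2 under Hamilton and 3 under Adams.

2 and 3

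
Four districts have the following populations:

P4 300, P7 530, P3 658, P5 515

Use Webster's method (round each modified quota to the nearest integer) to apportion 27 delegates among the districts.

P4 4, P7 7, P3 9, P5 7

Standard divisor 2003/27 ≈ 74.185; standard quotas: P4 4.044, P7 7.144, P3 8.870, P5 6.942.
Rounding to the nearest integer gives P4 4, P7 7, P3 9, P5 7 — total 27, matching the house size, so no adjustment is needed.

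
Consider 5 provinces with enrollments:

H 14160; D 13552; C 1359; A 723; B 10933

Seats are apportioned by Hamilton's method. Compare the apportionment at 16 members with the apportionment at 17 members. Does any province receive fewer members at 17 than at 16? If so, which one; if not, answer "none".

At 16 seats: H 6, D 5, C 1, A 0, B 4.
At 17 seats: H 6, D 6, C 1, A 0, B 4.
No province's allocation decreased.

none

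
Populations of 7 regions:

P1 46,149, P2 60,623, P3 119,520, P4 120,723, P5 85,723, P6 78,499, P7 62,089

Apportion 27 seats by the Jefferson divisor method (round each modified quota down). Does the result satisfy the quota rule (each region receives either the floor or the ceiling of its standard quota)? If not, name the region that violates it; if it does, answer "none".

Standard quotas: P1 2.173, P2 2.855, P3 5.629, P4 5.685, P5 4.037, P6 3.697, P7 2.924.
Jefferson allocation: P1 2, P2 3, P3 6, P4 6, P5 4, P6 3, P7 3.
Every allocation lies between the lower and upper quota.

none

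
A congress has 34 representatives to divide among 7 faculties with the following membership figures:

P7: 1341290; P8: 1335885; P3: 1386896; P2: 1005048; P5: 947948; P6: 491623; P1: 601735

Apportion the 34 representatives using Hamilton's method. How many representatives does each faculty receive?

P7 6, P8 6, P3 7, P2 5, P5 5, P6 2, P1 3

Standard divisor: 7110425 ÷ 34 ≈ 209130.147.
Standard quotas: P7 6.4137, P8 6.3878, P3 6.6317, P2 4.8058, P5 4.5328, P6 2.3508, P1 2.8773.
Lower quotas: P7 6, P8 6, P3 6, P2 4, P5 4, P6 2, P1 2 (sum 30, leaving 4 seats).
Remainders in descending order: P1 0.8773, P2 0.8058, P3 0.6317, P5 0.5328, P7 0.4137, P8 0.3878, P6 0.3508.
Largest remainders: P1, P2, P3, P5 receive the extra seats.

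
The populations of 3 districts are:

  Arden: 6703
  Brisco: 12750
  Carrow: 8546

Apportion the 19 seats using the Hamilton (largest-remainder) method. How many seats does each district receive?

The standard divisor is 27999/19 ≈ 1473.632.
Standard quotas: Arden 4.5486, Brisco 8.6521, Carrow 5.7993.
Lower quotas: Arden 4, Brisco 8, Carrow 5 (sum 17, leaving 2 seats).
Remainders in descending order: Carrow 0.7993, Brisco 0.6521, Arden 0.5486.
Largest remainders: Carrow, Brisco receive the extra seats.

Arden 4, Brisco 9, Carrow 6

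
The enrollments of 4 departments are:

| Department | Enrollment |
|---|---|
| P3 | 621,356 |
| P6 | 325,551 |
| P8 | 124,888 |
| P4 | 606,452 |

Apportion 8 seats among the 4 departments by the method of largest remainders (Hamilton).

P3 3, P6 1, P8 1, P4 3

Standard divisor: 1678247 ÷ 8 ≈ 209780.875.
Standard quotas: P3 2.9619, P6 1.5519, P8 0.5953, P4 2.8909.
Lower quotas: P3 2, P6 1, P8 0, P4 2 (sum 5, leaving 3 seats).
Remainders in descending order: P3 0.9619, P4 0.8909, P8 0.5953, P6 0.5519.
The surplus seats go to P3, P4, P8.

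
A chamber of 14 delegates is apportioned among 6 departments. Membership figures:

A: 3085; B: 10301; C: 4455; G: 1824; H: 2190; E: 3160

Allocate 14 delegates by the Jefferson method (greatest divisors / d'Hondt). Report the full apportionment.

A=2, B=6, C=2, G=1, H=1, E=2

Standard divisor 25015/14 ≈ 1786.786; standard quotas: A 1.727, B 5.765, C 2.493, G 1.021, H 1.226, E 1.769.
Rounding down gives 1, 5, 2, 1, 1, 1 = 11 seats, so the divisor must be adjusted.
With modified divisor 1500: modified quotas A 2.057, B 6.867, C 2.970, G 1.216, H 1.460, E 2.107.
Rounding down: A 2, B 6, C 2, G 1, H 1, E 2 (total 14).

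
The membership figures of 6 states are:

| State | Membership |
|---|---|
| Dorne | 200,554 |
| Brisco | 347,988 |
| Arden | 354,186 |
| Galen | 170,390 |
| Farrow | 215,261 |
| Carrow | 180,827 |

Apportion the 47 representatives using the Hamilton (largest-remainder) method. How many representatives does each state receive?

The standard divisor is 1469206/47 ≈ 31259.702.
Standard quotas: Dorne 6.4157, Brisco 11.1322, Arden 11.3304, Galen 5.4508, Farrow 6.8862, Carrow 5.7847.
Lower quotas: Dorne 6, Brisco 11, Arden 11, Galen 5, Farrow 6, Carrow 5 (sum 44, leaving 3 seats).
Remainders in descending order: Farrow 0.8862, Carrow 0.7847, Galen 0.4508, Dorne 0.4157, Arden 0.3304, Brisco 0.1322.
The surplus seats go to Farrow, Carrow, Galen.

Dorne 6; Brisco 11; Arden 11; Galen 6; Farrow 7; Carrow 6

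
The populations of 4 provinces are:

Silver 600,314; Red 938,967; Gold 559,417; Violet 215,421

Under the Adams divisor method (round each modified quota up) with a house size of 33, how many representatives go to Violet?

3

Standard divisor 2314119/33 ≈ 70124.818; standard quotas: Silver 8.561, Red 13.390, Gold 7.977, Violet 3.072.
Rounding up gives 9, 14, 8, 4 = 35 seats, so the divisor must be adjusted.
With modified divisor 73600: modified quotas Silver 8.156, Red 12.758, Gold 7.601, Violet 2.927.
Rounding up: Silver 9, Red 13, Gold 8, Violet 3 (total 33).
Violet receives 3.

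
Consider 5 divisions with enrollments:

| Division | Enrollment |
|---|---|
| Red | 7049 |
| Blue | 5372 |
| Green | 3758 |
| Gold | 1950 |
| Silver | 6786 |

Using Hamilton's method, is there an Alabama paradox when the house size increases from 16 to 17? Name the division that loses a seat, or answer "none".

At 16 seats: Red 5, Blue 4, Green 2, Gold 1, Silver 4.
At 17 seats: Red 5, Blue 4, Green 2, Gold 1, Silver 5.
No division's allocation decreased.

none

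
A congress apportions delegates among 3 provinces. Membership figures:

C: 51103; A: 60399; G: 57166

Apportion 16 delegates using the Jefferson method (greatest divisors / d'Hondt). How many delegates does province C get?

5

Standard divisor 168668/16 ≈ 10541.75; standard quotas: C 4.848, A 5.730, G 5.423.
Rounding down gives 4, 5, 5 = 14 seats, so the divisor must be adjusted.
With modified divisor 9800: modified quotas C 5.215, A 6.163, G 5.833.
Rounding down: C 5, A 6, G 5 (total 16).
C receives 5.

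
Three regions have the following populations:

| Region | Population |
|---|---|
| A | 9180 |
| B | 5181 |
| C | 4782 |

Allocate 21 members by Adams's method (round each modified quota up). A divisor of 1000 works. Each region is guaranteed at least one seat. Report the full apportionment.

A: 10; B: 6; C: 5

With modified divisor 1000: modified quotas A 9.180, B 5.181, C 4.782.
Rounding up: A 10, B 6, C 5 (total 21).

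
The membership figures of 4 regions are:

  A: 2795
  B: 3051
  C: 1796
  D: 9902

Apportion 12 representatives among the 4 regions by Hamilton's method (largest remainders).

A=2, B=2, C=1, D=7

Standard divisor: 17544 ÷ 12 = 1462.
Standard quotas: A 1.9118, B 2.0869, C 1.2285, D 6.7729.
Lower quotas: A 1, B 2, C 1, D 6 (sum 10, leaving 2 seats).
Remainders in descending order: A 0.9118, D 0.7729, C 0.2285, B 0.0869.
Largest remainders: A, D receive the extra seats.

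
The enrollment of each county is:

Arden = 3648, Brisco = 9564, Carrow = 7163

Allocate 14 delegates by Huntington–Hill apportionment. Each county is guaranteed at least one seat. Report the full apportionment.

With divisor 1483: modified quotas Arden 2.460, Brisco 6.449, Carrow 4.830.
Geometric-mean thresholds: Arden √(2·3)=2.449, Brisco √(6·7)=6.481, Carrow √(4·5)=4.472.
Each quota rounded against its threshold gives Arden 3, Brisco 6, Carrow 5 (total 14).

Arden 3, Brisco 6, Carrow 5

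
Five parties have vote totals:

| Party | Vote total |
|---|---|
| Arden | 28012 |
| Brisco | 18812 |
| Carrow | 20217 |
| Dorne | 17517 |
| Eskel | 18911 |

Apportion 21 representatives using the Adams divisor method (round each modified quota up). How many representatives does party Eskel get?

4

Standard divisor 103469/21 ≈ 4927.095; standard quotas: Arden 5.685, Brisco 3.818, Carrow 4.103, Dorne 3.555, Eskel 3.838.
Rounding up gives 6, 4, 5, 4, 4 = 23 seats, so the divisor must be adjusted.
With modified divisor 5700: modified quotas Arden 4.914, Brisco 3.300, Carrow 3.547, Dorne 3.073, Eskel 3.318.
Rounding up: Arden 5, Brisco 4, Carrow 4, Dorne 4, Eskel 4 (total 21).
Eskel receives 4.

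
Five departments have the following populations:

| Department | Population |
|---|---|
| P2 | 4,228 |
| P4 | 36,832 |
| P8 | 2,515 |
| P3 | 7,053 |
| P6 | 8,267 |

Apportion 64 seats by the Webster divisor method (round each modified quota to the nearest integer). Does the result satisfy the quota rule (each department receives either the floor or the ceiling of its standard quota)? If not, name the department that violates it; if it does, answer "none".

P4

Standard quotas: P2 4.594, P4 40.025, P8 2.733, P3 7.664, P6 8.984.
Webster allocation: P2 5, P4 39, P8 3, P3 8, P6 9.
P4 has quota 40.025 (lower 40, upper 41) but receives 39 — outside the quota interval.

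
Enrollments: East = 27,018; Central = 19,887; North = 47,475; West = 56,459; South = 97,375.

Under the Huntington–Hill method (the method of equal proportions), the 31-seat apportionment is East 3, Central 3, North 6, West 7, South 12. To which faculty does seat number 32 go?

East

Priority for the next seat is population ÷ (√(s·(s+1))).
Priorities: East 7799.425, Central 5740.882, North 7325.552, West 7544.651, South 7796.239.
Highest priority: East.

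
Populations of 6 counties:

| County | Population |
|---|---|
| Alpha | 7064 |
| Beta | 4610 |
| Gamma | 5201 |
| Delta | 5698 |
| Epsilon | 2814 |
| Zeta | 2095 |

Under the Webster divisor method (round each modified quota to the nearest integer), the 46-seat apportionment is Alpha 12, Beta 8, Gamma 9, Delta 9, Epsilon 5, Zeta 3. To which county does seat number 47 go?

Priority for the next seat is population ÷ (current seats + 0.5).
Priorities: Alpha 565.120, Beta 542.353, Gamma 547.474, Delta 599.789, Epsilon 511.636, Zeta 598.571.
Highest priority: Delta.

Delta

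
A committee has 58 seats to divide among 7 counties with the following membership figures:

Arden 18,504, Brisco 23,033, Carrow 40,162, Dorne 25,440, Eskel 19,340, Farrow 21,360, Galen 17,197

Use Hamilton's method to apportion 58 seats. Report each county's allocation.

Arden 6, Brisco 8, Carrow 14, Dorne 9, Eskel 7, Farrow 8, Galen 6

Standard divisor: 165036 ÷ 58 ≈ 2845.448.
Standard quotas: Arden 6.5030, Brisco 8.0947, Carrow 14.1145, Dorne 8.9406, Eskel 6.7968, Farrow 7.5067, Galen 6.0437.
Lower quotas: Arden 6, Brisco 8, Carrow 14, Dorne 8, Eskel 6, Farrow 7, Galen 6 (sum 55, leaving 3 seats).
Remainders in descending order: Dorne 0.9406, Eskel 0.7968, Farrow 0.5067, Arden 0.5030, Carrow 0.1145, Brisco 0.0947, Galen 0.0437.
The surplus seats go to Dorne, Eskel, Farrow.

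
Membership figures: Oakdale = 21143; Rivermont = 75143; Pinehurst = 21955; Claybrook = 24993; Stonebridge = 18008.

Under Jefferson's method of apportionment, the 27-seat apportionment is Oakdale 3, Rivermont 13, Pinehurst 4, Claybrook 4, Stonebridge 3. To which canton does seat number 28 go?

Priority for the next seat is population ÷ (current seats + 1).
Priorities: Oakdale 5285.750, Rivermont 5367.357, Pinehurst 4391.000, Claybrook 4998.600, Stonebridge 4502.000.
Highest priority: Rivermont.

Rivermont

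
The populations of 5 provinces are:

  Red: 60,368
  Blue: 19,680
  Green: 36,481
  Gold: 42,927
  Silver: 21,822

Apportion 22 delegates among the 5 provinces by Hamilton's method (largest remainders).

Standard divisor: 181278 ÷ 22 ≈ 8239.909.
Standard quotas: Red 7.3263, Blue 2.3884, Green 4.4274, Gold 5.2096, Silver 2.6483.
Lower quotas: Red 7, Blue 2, Green 4, Gold 5, Silver 2 (sum 20, leaving 2 seats).
Remainders in descending order: Silver 0.6483, Green 0.4274, Blue 0.3884, Red 0.3263, Gold 0.2096.
Largest remainders: Silver, Green receive the extra seats.

Red 7, Blue 2, Green 5, Gold 5, Silver 3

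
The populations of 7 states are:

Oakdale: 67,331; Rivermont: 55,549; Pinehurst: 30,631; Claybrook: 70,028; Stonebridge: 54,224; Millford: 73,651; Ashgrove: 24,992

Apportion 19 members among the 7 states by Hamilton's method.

Oakdale=3; Rivermont=3; Pinehurst=2; Claybrook=3; Stonebridge=3; Millford=4; Ashgrove=1

Standard divisor: 376406 ÷ 19 ≈ 19810.842.
Standard quotas: Oakdale 3.3987, Rivermont 2.8040, Pinehurst 1.5462, Claybrook 3.5348, Stonebridge 2.7371, Millford 3.7177, Ashgrove 1.2615.
Lower quotas: Oakdale 3, Rivermont 2, Pinehurst 1, Claybrook 3, Stonebridge 2, Millford 3, Ashgrove 1 (sum 15, leaving 4 seats).
Remainders in descending order: Rivermont 0.8040, Stonebridge 0.7371, Millford 0.7177, Pinehurst 0.5462, Claybrook 0.5348, Oakdale 0.3987, Ashgrove 0.2615.
The surplus seats go to Rivermont, Stonebridge, Millford, Pinehurst.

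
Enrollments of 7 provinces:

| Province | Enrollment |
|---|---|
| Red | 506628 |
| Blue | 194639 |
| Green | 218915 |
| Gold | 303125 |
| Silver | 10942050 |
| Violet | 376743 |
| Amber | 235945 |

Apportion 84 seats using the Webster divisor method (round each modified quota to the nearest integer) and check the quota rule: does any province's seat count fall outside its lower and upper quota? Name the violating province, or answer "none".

Silver

Standard quotas: Red 3.330, Blue 1.280, Green 1.439, Gold 1.993, Silver 71.931, Violet 2.477, Amber 1.551.
Webster allocation: Red 3, Blue 1, Green 1, Gold 2, Silver 73, Violet 2, Amber 2.
Silver has quota 71.931 (lower 71, upper 72) but receives 73 — outside the quota interval.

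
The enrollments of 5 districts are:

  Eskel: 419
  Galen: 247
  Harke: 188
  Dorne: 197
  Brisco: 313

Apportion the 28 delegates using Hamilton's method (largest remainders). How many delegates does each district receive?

Eskel: 9, Galen: 5, Harke: 4, Dorne: 4, Brisco: 6

The standard divisor is 1364/28 ≈ 48.714.
Standard quotas: Eskel 8.601, Galen 5.070, Harke 3.859, Dorne 4.044, Brisco 6.425.
Lower quotas: Eskel 8, Galen 5, Harke 3, Dorne 4, Brisco 6 (sum 26, leaving 2 seats).
Remainders in descending order: Harke 0.859, Eskel 0.601, Brisco 0.425, Galen 0.070, Dorne 0.044.
The surplus seats go to Harke, Eskel.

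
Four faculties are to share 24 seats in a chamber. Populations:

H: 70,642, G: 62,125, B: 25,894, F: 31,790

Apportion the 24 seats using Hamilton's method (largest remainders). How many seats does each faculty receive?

H 9, G 8, B 3, F 4

Total 190451; standard divisor 190451/24 ≈ 7935.458.
Standard quotas: H 8.9021, G 7.8288, B 3.2631, F 4.0061.
Lower quotas: H 8, G 7, B 3, F 4 (sum 22, leaving 2 seats).
Remainders in descending order: H 0.9021, G 0.8288, B 0.2631, F 0.0061.
The surplus seats go to H, G.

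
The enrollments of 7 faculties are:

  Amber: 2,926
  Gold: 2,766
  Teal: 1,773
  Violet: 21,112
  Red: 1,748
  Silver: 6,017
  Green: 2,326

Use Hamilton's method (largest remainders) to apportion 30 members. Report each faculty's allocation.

Total 38668; standard divisor 38668/30 ≈ 1288.933.
Standard quotas: Amber 2.2701, Gold 2.1460, Teal 1.3756, Violet 16.3794, Red 1.3562, Silver 4.6682, Green 1.8046.
Lower quotas: Amber 2, Gold 2, Teal 1, Violet 16, Red 1, Silver 4, Green 1 (sum 27, leaving 3 seats).
Remainders in descending order: Green 0.8046, Silver 0.6682, Violet 0.3794, Teal 0.3756, Red 0.3562, Amber 0.2701, Gold 0.1460.
The surplus seats go to Green, Silver, Violet.

Amber: 2, Gold: 2, Teal: 1, Violet: 17, Red: 1, Silver: 5, Green: 2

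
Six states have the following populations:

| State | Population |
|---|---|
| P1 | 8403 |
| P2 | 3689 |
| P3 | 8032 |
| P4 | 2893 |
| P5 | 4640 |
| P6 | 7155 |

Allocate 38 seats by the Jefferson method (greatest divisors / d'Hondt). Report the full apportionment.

P1 9, P2 4, P3 9, P4 3, P5 5, P6 8

Standard divisor 34812/38 ≈ 916.105; standard quotas: P1 9.173, P2 4.027, P3 8.768, P4 3.158, P5 5.065, P6 7.810.
Rounding down gives 9, 4, 8, 3, 5, 7 = 36 seats, so the divisor must be adjusted.
With modified divisor 870: modified quotas P1 9.659, P2 4.240, P3 9.232, P4 3.325, P5 5.333, P6 8.224.
Rounding down: P1 9, P2 4, P3 9, P4 3, P5 5, P6 8 (total 38).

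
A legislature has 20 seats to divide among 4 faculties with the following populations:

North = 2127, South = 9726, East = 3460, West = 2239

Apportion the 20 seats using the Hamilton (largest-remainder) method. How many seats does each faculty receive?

Total 17552; standard divisor 17552/20 ≈ 877.6.
Standard quotas: North 2.4237, South 11.0825, East 3.9426, West 2.5513.
Lower quotas: North 2, South 11, East 3, West 2 (sum 18, leaving 2 seats).
Remainders in descending order: East 0.9426, West 0.5513, North 0.4237, South 0.0825.
The surplus seats go to East, West.

North=2, South=11, East=4, West=3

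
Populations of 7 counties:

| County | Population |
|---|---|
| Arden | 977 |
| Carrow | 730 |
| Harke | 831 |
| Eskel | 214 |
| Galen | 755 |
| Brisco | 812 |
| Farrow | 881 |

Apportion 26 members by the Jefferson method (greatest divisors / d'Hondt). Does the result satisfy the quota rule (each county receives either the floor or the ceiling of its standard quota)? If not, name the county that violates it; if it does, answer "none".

none

Standard quotas: Arden 4.885, Carrow 3.650, Harke 4.155, Eskel 1.070, Galen 3.775, Brisco 4.060, Farrow 4.405.
Jefferson allocation: Arden 5, Carrow 4, Harke 4, Eskel 1, Galen 4, Brisco 4, Farrow 4.
Every allocation lies between the lower and upper quota.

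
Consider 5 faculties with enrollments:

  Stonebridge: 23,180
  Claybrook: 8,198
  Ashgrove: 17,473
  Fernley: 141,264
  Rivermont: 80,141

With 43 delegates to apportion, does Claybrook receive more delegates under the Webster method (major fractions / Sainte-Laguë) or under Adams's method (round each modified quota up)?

Webster: Stonebridge 4, Claybrook 1, Ashgrove 3, Fernley 22, Rivermont 13.
Adams: Stonebridge 4, Claybrook 2, Ashgrove 3, Fernley 22, Rivermont 12.
Claybrook gets 1 under Webster and 2 under Adams.

Adams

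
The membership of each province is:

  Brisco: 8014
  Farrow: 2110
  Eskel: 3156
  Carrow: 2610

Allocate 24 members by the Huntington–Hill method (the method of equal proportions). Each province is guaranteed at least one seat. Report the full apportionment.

Brisco 12, Farrow 3, Eskel 5, Carrow 4

With divisor 670: modified quotas Brisco 11.961, Farrow 3.149, Eskel 4.710, Carrow 3.896.
Geometric-mean thresholds: Brisco √(11·12)=11.489, Farrow √(3·4)=3.464, Eskel √(4·5)=4.472, Carrow √(3·4)=3.464.
Each quota rounded against its threshold gives Brisco 12, Farrow 3, Eskel 5, Carrow 4 (total 24).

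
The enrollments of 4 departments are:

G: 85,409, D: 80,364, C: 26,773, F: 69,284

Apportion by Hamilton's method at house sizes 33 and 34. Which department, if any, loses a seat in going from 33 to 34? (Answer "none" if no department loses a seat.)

none

At 33 seats: G 11, D 10, C 3, F 9.
At 34 seats: G 11, D 10, C 4, F 9.
No department's allocation decreased.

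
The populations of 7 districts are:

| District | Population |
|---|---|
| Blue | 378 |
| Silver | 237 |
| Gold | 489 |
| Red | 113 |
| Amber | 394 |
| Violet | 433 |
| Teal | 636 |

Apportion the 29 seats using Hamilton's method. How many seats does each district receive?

Blue 4; Silver 3; Gold 5; Red 1; Amber 4; Violet 5; Teal 7

The standard divisor is 2680/29 ≈ 92.414.
Standard quotas: Blue 4.090, Silver 2.565, Gold 5.291, Red 1.223, Amber 4.263, Violet 4.685, Teal 6.882.
Lower quotas: Blue 4, Silver 2, Gold 5, Red 1, Amber 4, Violet 4, Teal 6 (sum 26, leaving 3 seats).
Remainders in descending order: Teal 0.882, Violet 0.685, Silver 0.565, Gold 0.291, Amber 0.263, Red 0.223, Blue 0.090.
Largest remainders: Teal, Violet, Silver receive the extra seats.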